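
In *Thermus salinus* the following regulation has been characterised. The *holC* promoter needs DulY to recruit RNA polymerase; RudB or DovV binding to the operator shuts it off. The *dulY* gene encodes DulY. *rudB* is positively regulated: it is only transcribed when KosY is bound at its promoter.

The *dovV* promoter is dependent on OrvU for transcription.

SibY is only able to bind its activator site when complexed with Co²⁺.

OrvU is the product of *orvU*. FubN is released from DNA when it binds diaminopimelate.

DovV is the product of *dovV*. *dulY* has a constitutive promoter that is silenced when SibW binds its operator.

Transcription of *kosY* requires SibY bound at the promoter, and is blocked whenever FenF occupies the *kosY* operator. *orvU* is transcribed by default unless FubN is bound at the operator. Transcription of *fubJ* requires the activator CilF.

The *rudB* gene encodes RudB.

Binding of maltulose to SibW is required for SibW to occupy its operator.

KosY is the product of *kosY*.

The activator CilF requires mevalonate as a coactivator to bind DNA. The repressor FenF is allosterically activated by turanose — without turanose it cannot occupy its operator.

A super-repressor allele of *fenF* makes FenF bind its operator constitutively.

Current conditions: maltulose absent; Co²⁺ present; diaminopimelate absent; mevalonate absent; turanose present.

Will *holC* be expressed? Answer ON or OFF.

ON

Co²⁺ is present, so SibY is active.
FenF is constitutively active in this strain.
With repressor FenF bound, *kosY* is not transcribed.
So KosY is not produced.
Required activator KosY is absent, so *rudB* is not transcribed.
So RudB is not produced.
Diaminopimelate is absent, so FubN is active.
With repressor FubN bound, *orvU* is not transcribed.
So OrvU is not produced.
Required activator OrvU is absent, so *dovV* is not transcribed.
So DovV is not produced.
Maltulose is absent, so SibW is inactive.
With no repressor bound, *dulY* is transcribed.
So DulY is produced and active.
No repressor is bound and DulY is active, so *holC* is transcribed.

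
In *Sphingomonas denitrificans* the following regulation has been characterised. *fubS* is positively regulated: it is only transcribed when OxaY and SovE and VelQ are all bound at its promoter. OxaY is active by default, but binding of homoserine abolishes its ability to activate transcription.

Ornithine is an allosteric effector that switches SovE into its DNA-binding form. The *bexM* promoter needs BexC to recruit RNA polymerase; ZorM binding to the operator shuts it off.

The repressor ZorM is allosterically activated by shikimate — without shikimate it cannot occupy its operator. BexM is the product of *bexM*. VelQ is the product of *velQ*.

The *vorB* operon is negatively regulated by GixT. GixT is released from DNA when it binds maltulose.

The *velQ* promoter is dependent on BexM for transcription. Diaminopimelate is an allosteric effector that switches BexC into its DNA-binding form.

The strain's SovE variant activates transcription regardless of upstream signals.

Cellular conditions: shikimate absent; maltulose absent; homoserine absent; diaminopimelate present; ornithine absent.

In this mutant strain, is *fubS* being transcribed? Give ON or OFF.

ON

Homoserine is absent, so OxaY is active.
SovE is constitutively active in this strain.
Diaminopimelate is present, so BexC is active.
Shikimate is absent, so ZorM is inactive.
No repressor is bound and BexC is active, so *bexM* is transcribed.
So BexM is produced and active.
No repressor is bound and BexM is active, so *velQ* is transcribed.
So VelQ is produced and active.
No repressor is bound and OxaY and SovE and VelQ are active, so *fubS* is transcribed.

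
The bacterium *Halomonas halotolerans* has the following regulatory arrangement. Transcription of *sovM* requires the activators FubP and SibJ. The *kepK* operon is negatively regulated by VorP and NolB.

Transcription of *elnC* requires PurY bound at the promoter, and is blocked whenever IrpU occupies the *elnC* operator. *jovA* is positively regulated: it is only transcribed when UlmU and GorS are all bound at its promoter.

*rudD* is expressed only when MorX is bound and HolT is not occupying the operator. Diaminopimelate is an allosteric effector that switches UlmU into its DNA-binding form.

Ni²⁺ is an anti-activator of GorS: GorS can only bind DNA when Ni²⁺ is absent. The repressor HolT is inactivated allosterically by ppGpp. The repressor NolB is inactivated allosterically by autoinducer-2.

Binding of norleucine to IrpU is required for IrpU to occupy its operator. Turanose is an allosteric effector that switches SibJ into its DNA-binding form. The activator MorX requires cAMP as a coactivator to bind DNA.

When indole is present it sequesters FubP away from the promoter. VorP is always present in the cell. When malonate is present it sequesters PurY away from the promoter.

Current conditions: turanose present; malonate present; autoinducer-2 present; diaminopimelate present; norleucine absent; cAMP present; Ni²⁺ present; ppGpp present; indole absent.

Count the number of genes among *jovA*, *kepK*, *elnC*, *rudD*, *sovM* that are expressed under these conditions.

Diaminopimelate is present, so UlmU is active.
Ni²⁺ is present, so GorS is inactive.
Required activator GorS is absent, so *jovA* is not transcribed.
→ *jovA* is OFF.
VorP is produced constitutively and is active.
Autoinducer-2 is present, so NolB is inactive.
With repressor VorP bound, *kepK* is not transcribed.
→ *kepK* is OFF.
Malonate is present, so PurY is inactive.
Norleucine is absent, so IrpU is inactive.
Required activator PurY is absent, so *elnC* is not transcribed.
→ *elnC* is OFF.
cAMP is present, so MorX is active.
ppGpp is present, so HolT is inactive.
No repressor is bound and MorX is active, so *rudD* is transcribed.
→ *rudD* is ON.
Indole is absent, so FubP is active.
Turanose is present, so SibJ is active.
No repressor is bound and FubP and SibJ are active, so *sovM* is transcribed.
→ *sovM* is ON.
2 of the 5 genes are transcribed.

2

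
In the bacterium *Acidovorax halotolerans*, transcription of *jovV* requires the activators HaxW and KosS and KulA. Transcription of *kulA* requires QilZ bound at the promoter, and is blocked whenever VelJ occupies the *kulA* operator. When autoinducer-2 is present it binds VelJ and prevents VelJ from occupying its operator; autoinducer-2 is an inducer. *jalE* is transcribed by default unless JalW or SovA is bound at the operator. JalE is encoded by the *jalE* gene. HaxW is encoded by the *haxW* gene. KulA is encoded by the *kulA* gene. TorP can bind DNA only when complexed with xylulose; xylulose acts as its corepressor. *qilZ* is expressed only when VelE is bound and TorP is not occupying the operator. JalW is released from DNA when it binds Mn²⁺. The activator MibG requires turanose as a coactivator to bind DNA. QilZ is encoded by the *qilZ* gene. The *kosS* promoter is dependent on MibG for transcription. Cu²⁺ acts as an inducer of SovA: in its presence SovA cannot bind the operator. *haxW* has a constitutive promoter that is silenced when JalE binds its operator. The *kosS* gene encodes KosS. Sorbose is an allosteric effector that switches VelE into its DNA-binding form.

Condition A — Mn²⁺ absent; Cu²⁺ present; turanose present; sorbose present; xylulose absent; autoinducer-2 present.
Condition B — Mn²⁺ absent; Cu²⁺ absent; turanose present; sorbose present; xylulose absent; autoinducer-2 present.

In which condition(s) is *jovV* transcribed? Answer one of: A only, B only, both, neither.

both

Condition A:
Mn²⁺ is absent, so JalW is active.
Cu²⁺ is present, so SovA is inactive.
With repressor JalW bound, *jalE* is not transcribed.
So JalE is not produced.
With no repressor bound, *haxW* is transcribed.
So HaxW is produced and active.
Turanose is present, so MibG is active.
No repressor is bound and MibG is active, so *kosS* is transcribed.
So KosS is produced and active.
Sorbose is present, so VelE is active.
Xylulose is absent, so TorP is inactive.
No repressor is bound and VelE is active, so *qilZ* is transcribed.
So QilZ is produced and active.
Autoinducer-2 is present, so VelJ is inactive.
No repressor is bound and QilZ is active, so *kulA* is transcribed.
So KulA is produced and active.
No repressor is bound and HaxW and KosS and KulA are active, so *jovV* is transcribed.
→ *jovV* is ON in A.
Condition B:
Mn²⁺ is absent, so JalW is active.
Cu²⁺ is absent, so SovA is active.
With repressor JalW bound, *jalE* is not transcribed.
So JalE is not produced.
With no repressor bound, *haxW* is transcribed.
So HaxW is produced and active.
Turanose is present, so MibG is active.
No repressor is bound and MibG is active, so *kosS* is transcribed.
So KosS is produced and active.
Sorbose is present, so VelE is active.
Xylulose is absent, so TorP is inactive.
No repressor is bound and VelE is active, so *qilZ* is transcribed.
So QilZ is produced and active.
Autoinducer-2 is present, so VelJ is inactive.
No repressor is bound and QilZ is active, so *kulA* is transcribed.
So KulA is produced and active.
No repressor is bound and HaxW and KosS and KulA are active, so *jovV* is transcribed.
→ *jovV* is ON in B.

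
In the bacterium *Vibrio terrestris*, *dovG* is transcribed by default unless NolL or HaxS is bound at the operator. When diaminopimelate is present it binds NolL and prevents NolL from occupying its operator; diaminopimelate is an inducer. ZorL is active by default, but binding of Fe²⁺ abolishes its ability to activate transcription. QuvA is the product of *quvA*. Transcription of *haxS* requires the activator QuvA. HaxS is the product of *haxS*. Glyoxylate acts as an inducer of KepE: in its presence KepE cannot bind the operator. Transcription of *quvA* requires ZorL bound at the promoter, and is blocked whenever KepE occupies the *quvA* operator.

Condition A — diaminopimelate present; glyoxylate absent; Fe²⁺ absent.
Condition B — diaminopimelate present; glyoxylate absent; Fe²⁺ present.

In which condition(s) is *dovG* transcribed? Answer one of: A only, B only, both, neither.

Condition A:
Diaminopimelate is present, so NolL is inactive.
Glyoxylate is absent, so KepE is active.
Fe²⁺ is absent, so ZorL is active.
With repressor KepE bound, *quvA* is not transcribed.
So QuvA is not produced.
Required activator QuvA is absent, so *haxS* is not transcribed.
So HaxS is not produced.
With no repressor bound, *dovG* is transcribed.
→ *dovG* is ON in A.
Condition B:
Diaminopimelate is present, so NolL is inactive.
Glyoxylate is absent, so KepE is active.
Fe²⁺ is present, so ZorL is inactive.
With repressor KepE bound, *quvA* is not transcribed.
So QuvA is not produced.
Required activator QuvA is absent, so *haxS* is not transcribed.
So HaxS is not produced.
With no repressor bound, *dovG* is transcribed.
→ *dovG* is ON in B.

both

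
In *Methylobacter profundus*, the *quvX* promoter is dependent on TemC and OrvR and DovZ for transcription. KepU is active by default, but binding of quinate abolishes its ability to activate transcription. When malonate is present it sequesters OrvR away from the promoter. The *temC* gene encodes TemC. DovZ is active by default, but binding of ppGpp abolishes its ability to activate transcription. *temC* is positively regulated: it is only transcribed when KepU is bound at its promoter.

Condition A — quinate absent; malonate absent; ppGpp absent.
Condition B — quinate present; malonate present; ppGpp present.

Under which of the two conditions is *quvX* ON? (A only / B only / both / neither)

Condition A:
Quinate is absent, so KepU is active.
No repressor is bound and KepU is active, so *temC* is transcribed.
So TemC is produced and active.
Malonate is absent, so OrvR is active.
ppGpp is absent, so DovZ is active.
No repressor is bound and TemC and OrvR and DovZ are active, so *quvX* is transcribed.
→ *quvX* is ON in A.
Condition B:
Quinate is present, so KepU is inactive.
Required activator KepU is absent, so *temC* is not transcribed.
So TemC is not produced.
Malonate is present, so OrvR is inactive.
ppGpp is present, so DovZ is inactive.
Required activator TemC is absent, so *quvX* is not transcribed.
→ *quvX* is OFF in B.

A only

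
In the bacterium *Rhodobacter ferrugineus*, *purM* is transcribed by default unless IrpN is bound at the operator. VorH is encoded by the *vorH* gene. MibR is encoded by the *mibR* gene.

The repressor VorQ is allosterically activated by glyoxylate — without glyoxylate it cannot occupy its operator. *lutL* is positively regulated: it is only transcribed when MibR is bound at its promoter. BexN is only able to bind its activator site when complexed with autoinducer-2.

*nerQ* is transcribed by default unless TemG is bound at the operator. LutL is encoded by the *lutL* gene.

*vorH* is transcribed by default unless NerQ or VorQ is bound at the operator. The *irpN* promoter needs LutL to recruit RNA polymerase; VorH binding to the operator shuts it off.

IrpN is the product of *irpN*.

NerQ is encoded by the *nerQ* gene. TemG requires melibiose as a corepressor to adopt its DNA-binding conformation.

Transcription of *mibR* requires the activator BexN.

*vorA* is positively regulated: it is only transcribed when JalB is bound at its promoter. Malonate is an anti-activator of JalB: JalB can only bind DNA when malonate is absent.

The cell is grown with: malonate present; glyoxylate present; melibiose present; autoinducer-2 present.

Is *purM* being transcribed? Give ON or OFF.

Autoinducer-2 is present, so BexN is active.
No repressor is bound and BexN is active, so *mibR* is transcribed.
So MibR is produced and active.
No repressor is bound and MibR is active, so *lutL* is transcribed.
So LutL is produced and active.
Melibiose is present, so TemG is active.
With repressor TemG bound, *nerQ* is not transcribed.
So NerQ is not produced.
Glyoxylate is present, so VorQ is active.
With repressor VorQ bound, *vorH* is not transcribed.
So VorH is not produced.
No repressor is bound and LutL is active, so *irpN* is transcribed.
So IrpN is produced and active.
With repressor IrpN bound, *purM* is not transcribed.

OFF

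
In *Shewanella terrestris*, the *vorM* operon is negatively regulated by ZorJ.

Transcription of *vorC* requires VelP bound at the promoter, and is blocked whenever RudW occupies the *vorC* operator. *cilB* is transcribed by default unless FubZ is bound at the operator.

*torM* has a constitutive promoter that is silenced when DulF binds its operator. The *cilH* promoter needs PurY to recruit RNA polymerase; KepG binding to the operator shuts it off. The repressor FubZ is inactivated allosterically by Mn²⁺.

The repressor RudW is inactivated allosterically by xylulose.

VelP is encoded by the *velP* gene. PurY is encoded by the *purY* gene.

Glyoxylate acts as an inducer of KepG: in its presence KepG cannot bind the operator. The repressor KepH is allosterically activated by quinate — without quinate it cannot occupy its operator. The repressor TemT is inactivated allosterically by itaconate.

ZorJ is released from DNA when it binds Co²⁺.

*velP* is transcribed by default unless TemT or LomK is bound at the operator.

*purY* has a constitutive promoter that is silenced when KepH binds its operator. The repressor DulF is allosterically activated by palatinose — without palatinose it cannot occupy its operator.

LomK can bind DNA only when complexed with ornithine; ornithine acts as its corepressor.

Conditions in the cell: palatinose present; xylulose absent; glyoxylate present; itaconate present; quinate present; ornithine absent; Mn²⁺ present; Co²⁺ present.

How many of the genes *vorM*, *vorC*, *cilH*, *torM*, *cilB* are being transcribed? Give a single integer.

2

Co²⁺ is present, so ZorJ is inactive.
With no repressor bound, *vorM* is transcribed.
→ *vorM* is ON.
Itaconate is present, so TemT is inactive.
Ornithine is absent, so LomK is inactive.
With no repressor bound, *velP* is transcribed.
So VelP is produced and active.
Xylulose is absent, so RudW is active.
With repressor RudW bound, *vorC* is not transcribed.
→ *vorC* is OFF.
Quinate is present, so KepH is active.
With repressor KepH bound, *purY* is not transcribed.
So PurY is not produced.
Glyoxylate is present, so KepG is inactive.
Required activator PurY is absent, so *cilH* is not transcribed.
→ *cilH* is OFF.
Palatinose is present, so DulF is active.
With repressor DulF bound, *torM* is not transcribed.
→ *torM* is OFF.
Mn²⁺ is present, so FubZ is inactive.
With no repressor bound, *cilB* is transcribed.
→ *cilB* is ON.
2 of the 5 genes are transcribed.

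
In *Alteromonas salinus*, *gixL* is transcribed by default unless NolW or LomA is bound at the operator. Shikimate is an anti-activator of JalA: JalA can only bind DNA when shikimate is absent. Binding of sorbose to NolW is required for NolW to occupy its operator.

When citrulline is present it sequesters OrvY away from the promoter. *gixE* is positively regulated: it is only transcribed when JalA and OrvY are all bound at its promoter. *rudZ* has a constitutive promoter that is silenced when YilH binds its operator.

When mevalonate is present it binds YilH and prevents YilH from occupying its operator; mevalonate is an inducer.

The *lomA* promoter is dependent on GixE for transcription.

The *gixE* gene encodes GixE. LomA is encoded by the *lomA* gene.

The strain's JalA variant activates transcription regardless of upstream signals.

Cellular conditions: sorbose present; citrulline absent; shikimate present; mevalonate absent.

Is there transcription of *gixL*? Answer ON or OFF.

OFF

Sorbose is present, so NolW is active.
JalA is constitutively active in this strain.
Citrulline is absent, so OrvY is active.
No repressor is bound and JalA and OrvY are active, so *gixE* is transcribed.
So GixE is produced and active.
No repressor is bound and GixE is active, so *lomA* is transcribed.
So LomA is produced and active.
With repressor NolW bound, *gixL* is not transcribed.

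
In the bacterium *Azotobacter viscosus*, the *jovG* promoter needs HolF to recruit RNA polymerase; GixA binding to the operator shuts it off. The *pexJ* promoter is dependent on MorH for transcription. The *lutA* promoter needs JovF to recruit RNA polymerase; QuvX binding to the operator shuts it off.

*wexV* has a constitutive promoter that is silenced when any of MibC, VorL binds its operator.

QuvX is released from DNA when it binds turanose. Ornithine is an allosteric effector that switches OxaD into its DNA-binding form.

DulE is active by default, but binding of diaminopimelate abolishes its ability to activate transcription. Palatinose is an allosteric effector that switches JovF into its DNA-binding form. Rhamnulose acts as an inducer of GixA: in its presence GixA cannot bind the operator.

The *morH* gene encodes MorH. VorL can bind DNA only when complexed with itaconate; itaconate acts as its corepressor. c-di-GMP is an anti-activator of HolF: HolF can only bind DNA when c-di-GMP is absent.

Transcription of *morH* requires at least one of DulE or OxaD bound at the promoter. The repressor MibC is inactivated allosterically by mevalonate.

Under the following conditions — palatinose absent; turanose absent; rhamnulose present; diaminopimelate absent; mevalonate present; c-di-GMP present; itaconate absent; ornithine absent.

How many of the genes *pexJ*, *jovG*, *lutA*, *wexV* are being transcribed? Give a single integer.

2

Diaminopimelate is absent, so DulE is active.
Ornithine is absent, so OxaD is inactive.
Activator DulE is present, so *morH* is transcribed.
So MorH is produced and active.
No repressor is bound and MorH is active, so *pexJ* is transcribed.
→ *pexJ* is ON.
c-di-GMP is present, so HolF is inactive.
Rhamnulose is present, so GixA is inactive.
Required activator HolF is absent, so *jovG* is not transcribed.
→ *jovG* is OFF.
Palatinose is absent, so JovF is inactive.
Turanose is absent, so QuvX is active.
With repressor QuvX bound, *lutA* is not transcribed.
→ *lutA* is OFF.
Mevalonate is present, so MibC is inactive.
Itaconate is absent, so VorL is inactive.
With no repressor bound, *wexV* is transcribed.
→ *wexV* is ON.
2 of the 4 genes are transcribed.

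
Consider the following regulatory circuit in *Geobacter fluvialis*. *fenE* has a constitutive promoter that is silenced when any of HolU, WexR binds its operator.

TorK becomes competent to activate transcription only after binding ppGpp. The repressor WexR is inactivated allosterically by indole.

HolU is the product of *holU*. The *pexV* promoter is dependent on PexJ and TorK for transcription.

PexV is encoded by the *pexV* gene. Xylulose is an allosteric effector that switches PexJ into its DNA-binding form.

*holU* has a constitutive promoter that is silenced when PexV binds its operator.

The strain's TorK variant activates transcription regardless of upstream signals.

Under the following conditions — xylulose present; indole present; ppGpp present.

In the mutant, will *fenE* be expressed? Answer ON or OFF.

Xylulose is present, so PexJ is active.
TorK is constitutively active in this strain.
No repressor is bound and PexJ and TorK are active, so *pexV* is transcribed.
So PexV is produced and active.
With repressor PexV bound, *holU* is not transcribed.
So HolU is not produced.
Indole is present, so WexR is inactive.
With no repressor bound, *fenE* is transcribed.

ON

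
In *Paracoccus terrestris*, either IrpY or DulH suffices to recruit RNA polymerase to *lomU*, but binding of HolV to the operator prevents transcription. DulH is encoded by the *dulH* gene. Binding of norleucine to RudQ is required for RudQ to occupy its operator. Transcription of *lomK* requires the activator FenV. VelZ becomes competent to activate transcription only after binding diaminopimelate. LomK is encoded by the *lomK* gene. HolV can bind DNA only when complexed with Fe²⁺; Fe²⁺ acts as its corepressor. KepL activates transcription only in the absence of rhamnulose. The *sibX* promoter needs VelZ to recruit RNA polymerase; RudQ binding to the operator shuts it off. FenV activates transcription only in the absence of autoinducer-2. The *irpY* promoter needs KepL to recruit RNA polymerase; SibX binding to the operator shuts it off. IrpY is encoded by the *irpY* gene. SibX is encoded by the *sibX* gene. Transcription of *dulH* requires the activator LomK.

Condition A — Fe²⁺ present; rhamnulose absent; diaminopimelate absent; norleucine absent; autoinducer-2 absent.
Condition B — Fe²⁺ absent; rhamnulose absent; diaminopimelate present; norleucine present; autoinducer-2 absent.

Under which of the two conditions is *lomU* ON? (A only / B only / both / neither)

Condition A:
Fe²⁺ is present, so HolV is active.
Rhamnulose is absent, so KepL is active.
Diaminopimelate is absent, so VelZ is inactive.
Norleucine is absent, so RudQ is inactive.
Required activator VelZ is absent, so *sibX* is not transcribed.
So SibX is not produced.
No repressor is bound and KepL is active, so *irpY* is transcribed.
So IrpY is produced and active.
Autoinducer-2 is absent, so FenV is active.
No repressor is bound and FenV is active, so *lomK* is transcribed.
So LomK is produced and active.
No repressor is bound and LomK is active, so *dulH* is transcribed.
So DulH is produced and active.
With repressor HolV bound, *lomU* is not transcribed.
→ *lomU* is OFF in A.
Condition B:
Fe²⁺ is absent, so HolV is inactive.
Rhamnulose is absent, so KepL is active.
Diaminopimelate is present, so VelZ is active.
Norleucine is present, so RudQ is active.
With repressor RudQ bound, *sibX* is not transcribed.
So SibX is not produced.
No repressor is bound and KepL is active, so *irpY* is transcribed.
So IrpY is produced and active.
Autoinducer-2 is absent, so FenV is active.
No repressor is bound and FenV is active, so *lomK* is transcribed.
So LomK is produced and active.
No repressor is bound and LomK is active, so *dulH* is transcribed.
So DulH is produced and active.
Activator IrpY is present, so *lomU* is transcribed.
→ *lomU* is ON in B.

B only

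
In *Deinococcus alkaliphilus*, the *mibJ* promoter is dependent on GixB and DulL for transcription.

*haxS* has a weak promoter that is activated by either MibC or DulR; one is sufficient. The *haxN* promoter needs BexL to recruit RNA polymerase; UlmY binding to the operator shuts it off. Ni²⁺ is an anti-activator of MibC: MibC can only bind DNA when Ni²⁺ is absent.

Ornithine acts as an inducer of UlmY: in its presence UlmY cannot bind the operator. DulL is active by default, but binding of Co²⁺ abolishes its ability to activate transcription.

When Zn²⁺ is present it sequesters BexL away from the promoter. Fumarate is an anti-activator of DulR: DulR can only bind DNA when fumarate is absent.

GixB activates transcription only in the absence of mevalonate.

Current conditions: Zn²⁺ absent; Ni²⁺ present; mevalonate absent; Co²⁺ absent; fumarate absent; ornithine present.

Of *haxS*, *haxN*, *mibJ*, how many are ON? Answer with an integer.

3

Ni²⁺ is present, so MibC is inactive.
Fumarate is absent, so DulR is active.
Activator DulR is present, so *haxS* is transcribed.
→ *haxS* is ON.
Zn²⁺ is absent, so BexL is active.
Ornithine is present, so UlmY is inactive.
No repressor is bound and BexL is active, so *haxN* is transcribed.
→ *haxN* is ON.
Mevalonate is absent, so GixB is active.
Co²⁺ is absent, so DulL is active.
No repressor is bound and GixB and DulL are active, so *mibJ* is transcribed.
→ *mibJ* is ON.
3 of the 3 genes are transcribed.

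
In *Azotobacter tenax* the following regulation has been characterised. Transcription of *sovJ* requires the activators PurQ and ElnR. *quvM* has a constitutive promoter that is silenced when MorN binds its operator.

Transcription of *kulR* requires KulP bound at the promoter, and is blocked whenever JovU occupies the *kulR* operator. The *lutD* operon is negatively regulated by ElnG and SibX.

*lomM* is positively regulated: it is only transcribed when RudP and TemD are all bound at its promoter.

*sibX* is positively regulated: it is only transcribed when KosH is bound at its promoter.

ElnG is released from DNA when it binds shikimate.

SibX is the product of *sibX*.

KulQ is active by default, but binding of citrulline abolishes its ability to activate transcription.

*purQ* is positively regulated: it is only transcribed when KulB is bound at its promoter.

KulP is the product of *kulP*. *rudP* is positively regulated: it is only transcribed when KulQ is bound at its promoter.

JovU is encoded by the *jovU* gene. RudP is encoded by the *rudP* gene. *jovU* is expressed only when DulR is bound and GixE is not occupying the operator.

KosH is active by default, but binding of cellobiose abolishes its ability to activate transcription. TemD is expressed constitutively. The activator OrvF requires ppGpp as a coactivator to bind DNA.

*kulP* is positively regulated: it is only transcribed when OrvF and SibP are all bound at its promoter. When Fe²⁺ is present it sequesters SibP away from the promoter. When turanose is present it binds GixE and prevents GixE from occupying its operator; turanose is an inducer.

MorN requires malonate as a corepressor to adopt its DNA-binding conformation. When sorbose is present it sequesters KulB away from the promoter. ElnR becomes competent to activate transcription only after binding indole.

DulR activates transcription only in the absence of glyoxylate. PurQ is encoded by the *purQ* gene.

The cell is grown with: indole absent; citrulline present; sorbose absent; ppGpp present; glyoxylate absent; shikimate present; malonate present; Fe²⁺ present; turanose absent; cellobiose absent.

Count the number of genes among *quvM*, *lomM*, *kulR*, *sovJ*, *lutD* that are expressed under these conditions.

0

Malonate is present, so MorN is active.
With repressor MorN bound, *quvM* is not transcribed.
→ *quvM* is OFF.
Citrulline is present, so KulQ is inactive.
Required activator KulQ is absent, so *rudP* is not transcribed.
So RudP is not produced.
TemD is produced constitutively and is active.
Required activator RudP is absent, so *lomM* is not transcribed.
→ *lomM* is OFF.
Turanose is absent, so GixE is active.
Glyoxylate is absent, so DulR is active.
With repressor GixE bound, *jovU* is not transcribed.
So JovU is not produced.
ppGpp is present, so OrvF is active.
Fe²⁺ is present, so SibP is inactive.
Required activator SibP is absent, so *kulP* is not transcribed.
So KulP is not produced.
Required activator KulP is absent, so *kulR* is not transcribed.
→ *kulR* is OFF.
Sorbose is absent, so KulB is active.
No repressor is bound and KulB is active, so *purQ* is transcribed.
So PurQ is produced and active.
Indole is absent, so ElnR is inactive.
Required activator ElnR is absent, so *sovJ* is not transcribed.
→ *sovJ* is OFF.
Shikimate is present, so ElnG is inactive.
Cellobiose is absent, so KosH is active.
No repressor is bound and KosH is active, so *sibX* is transcribed.
So SibX is produced and active.
With repressor SibX bound, *lutD* is not transcribed.
→ *lutD* is OFF.
0 of the 5 genes are transcribed.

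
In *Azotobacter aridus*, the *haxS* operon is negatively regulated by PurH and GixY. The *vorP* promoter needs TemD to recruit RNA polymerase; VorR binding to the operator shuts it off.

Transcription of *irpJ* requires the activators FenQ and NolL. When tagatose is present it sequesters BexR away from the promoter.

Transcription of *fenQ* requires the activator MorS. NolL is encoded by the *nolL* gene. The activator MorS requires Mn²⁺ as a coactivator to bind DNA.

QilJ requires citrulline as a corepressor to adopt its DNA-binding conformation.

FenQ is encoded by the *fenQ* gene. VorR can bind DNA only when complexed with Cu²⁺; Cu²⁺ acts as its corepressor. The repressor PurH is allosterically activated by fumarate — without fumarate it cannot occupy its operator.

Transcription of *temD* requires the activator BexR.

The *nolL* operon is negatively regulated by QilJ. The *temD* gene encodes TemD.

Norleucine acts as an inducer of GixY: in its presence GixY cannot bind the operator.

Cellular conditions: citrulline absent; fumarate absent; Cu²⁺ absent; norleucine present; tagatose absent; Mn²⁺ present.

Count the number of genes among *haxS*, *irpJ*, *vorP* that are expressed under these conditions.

3

Fumarate is absent, so PurH is inactive.
Norleucine is present, so GixY is inactive.
With no repressor bound, *haxS* is transcribed.
→ *haxS* is ON.
Mn²⁺ is present, so MorS is active.
No repressor is bound and MorS is active, so *fenQ* is transcribed.
So FenQ is produced and active.
Citrulline is absent, so QilJ is inactive.
With no repressor bound, *nolL* is transcribed.
So NolL is produced and active.
No repressor is bound and FenQ and NolL are active, so *irpJ* is transcribed.
→ *irpJ* is ON.
Tagatose is absent, so BexR is active.
No repressor is bound and BexR is active, so *temD* is transcribed.
So TemD is produced and active.
Cu²⁺ is absent, so VorR is inactive.
No repressor is bound and TemD is active, so *vorP* is transcribed.
→ *vorP* is ON.
3 of the 3 genes are transcribed.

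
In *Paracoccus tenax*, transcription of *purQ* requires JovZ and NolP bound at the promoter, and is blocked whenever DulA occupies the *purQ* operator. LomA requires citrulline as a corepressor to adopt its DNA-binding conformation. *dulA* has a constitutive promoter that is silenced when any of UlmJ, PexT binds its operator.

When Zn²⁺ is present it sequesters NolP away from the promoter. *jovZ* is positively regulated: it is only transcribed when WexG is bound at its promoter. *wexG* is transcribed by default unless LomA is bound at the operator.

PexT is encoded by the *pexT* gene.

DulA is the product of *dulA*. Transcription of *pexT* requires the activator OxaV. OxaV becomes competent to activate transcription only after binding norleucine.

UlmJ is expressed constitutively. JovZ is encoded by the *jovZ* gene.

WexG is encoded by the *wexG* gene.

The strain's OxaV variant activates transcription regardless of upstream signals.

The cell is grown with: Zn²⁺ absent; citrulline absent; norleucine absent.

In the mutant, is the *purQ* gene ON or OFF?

ON

Citrulline is absent, so LomA is inactive.
With no repressor bound, *wexG* is transcribed.
So WexG is produced and active.
No repressor is bound and WexG is active, so *jovZ* is transcribed.
So JovZ is produced and active.
UlmJ is produced constitutively and is active.
OxaV is constitutively active in this strain.
No repressor is bound and OxaV is active, so *pexT* is transcribed.
So PexT is produced and active.
With repressor UlmJ bound, *dulA* is not transcribed.
So DulA is not produced.
Zn²⁺ is absent, so NolP is active.
No repressor is bound and JovZ and NolP are active, so *purQ* is transcribed.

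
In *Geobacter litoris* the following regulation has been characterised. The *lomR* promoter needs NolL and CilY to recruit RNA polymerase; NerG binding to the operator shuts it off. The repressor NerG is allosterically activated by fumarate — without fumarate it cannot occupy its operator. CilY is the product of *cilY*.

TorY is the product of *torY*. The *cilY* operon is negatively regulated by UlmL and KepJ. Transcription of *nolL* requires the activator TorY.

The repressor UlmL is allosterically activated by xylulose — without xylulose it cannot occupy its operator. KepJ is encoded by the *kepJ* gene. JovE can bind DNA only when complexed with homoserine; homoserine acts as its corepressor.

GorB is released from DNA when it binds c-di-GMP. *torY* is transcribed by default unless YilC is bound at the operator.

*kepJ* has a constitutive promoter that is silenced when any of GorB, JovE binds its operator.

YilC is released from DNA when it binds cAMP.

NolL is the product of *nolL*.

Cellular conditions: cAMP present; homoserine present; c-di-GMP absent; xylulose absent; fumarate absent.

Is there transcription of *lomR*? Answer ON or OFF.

cAMP is present, so YilC is inactive.
With no repressor bound, *torY* is transcribed.
So TorY is produced and active.
No repressor is bound and TorY is active, so *nolL* is transcribed.
So NolL is produced and active.
Fumarate is absent, so NerG is inactive.
Xylulose is absent, so UlmL is inactive.
c-di-GMP is absent, so GorB is active.
Homoserine is present, so JovE is active.
With repressor GorB bound, *kepJ* is not transcribed.
So KepJ is not produced.
With no repressor bound, *cilY* is transcribed.
So CilY is produced and active.
No repressor is bound and NolL and CilY are active, so *lomR* is transcribed.

ON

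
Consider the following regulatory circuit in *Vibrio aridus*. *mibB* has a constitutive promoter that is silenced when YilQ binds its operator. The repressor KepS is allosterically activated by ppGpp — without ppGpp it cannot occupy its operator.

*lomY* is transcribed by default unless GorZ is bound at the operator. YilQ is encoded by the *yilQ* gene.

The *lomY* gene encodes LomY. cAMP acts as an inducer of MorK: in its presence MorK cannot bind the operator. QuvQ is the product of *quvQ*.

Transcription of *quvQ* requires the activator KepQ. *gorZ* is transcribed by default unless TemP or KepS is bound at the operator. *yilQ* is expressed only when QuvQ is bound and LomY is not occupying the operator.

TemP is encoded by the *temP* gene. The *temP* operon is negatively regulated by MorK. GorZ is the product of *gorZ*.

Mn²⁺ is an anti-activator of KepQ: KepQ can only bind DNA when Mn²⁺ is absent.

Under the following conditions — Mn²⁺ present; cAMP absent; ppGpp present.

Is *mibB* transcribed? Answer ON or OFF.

cAMP is absent, so MorK is active.
With repressor MorK bound, *temP* is not transcribed.
So TemP is not produced.
ppGpp is present, so KepS is active.
With repressor KepS bound, *gorZ* is not transcribed.
So GorZ is not produced.
With no repressor bound, *lomY* is transcribed.
So LomY is produced and active.
Mn²⁺ is present, so KepQ is inactive.
Required activator KepQ is absent, so *quvQ* is not transcribed.
So QuvQ is not produced.
With repressor LomY bound, *yilQ* is not transcribed.
So YilQ is not produced.
With no repressor bound, *mibB* is transcribed.

ON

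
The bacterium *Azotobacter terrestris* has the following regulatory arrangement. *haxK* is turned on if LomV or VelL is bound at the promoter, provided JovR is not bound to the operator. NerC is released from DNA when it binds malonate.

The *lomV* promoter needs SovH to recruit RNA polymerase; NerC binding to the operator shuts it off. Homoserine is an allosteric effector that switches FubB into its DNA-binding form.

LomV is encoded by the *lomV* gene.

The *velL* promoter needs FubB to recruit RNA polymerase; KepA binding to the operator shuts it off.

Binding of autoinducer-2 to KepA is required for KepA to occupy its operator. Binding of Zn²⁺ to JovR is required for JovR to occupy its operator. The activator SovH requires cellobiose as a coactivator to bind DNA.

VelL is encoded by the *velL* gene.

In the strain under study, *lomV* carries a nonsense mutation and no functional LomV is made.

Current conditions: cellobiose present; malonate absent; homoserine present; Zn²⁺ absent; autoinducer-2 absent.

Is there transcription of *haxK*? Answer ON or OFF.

LomV is non-functional in this strain, so it has no effect.
Zn²⁺ is absent, so JovR is inactive.
Homoserine is present, so FubB is active.
Autoinducer-2 is absent, so KepA is inactive.
No repressor is bound and FubB is active, so *velL* is transcribed.
So VelL is produced and active.
Activator VelL is present, so *haxK* is transcribed.

ON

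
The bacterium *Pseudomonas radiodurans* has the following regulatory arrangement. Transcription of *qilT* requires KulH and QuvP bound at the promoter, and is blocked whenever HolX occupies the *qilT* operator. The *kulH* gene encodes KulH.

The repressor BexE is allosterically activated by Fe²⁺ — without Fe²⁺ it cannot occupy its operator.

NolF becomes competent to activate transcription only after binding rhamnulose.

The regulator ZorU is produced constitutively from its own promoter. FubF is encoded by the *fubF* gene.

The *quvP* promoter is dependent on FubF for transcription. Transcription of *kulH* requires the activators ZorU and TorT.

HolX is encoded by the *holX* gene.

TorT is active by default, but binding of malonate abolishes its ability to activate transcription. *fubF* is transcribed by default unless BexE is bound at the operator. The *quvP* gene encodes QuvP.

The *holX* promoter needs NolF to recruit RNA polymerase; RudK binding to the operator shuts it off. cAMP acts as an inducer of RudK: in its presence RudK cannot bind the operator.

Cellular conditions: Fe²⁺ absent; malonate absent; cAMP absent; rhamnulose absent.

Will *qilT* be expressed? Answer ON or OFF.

ZorU is produced constitutively and is active.
Malonate is absent, so TorT is active.
No repressor is bound and ZorU and TorT are active, so *kulH* is transcribed.
So KulH is produced and active.
cAMP is absent, so RudK is active.
Rhamnulose is absent, so NolF is inactive.
With repressor RudK bound, *holX* is not transcribed.
So HolX is not produced.
Fe²⁺ is absent, so BexE is inactive.
With no repressor bound, *fubF* is transcribed.
So FubF is produced and active.
No repressor is bound and FubF is active, so *quvP* is transcribed.
So QuvP is produced and active.
No repressor is bound and KulH and QuvP are active, so *qilT* is transcribed.

ON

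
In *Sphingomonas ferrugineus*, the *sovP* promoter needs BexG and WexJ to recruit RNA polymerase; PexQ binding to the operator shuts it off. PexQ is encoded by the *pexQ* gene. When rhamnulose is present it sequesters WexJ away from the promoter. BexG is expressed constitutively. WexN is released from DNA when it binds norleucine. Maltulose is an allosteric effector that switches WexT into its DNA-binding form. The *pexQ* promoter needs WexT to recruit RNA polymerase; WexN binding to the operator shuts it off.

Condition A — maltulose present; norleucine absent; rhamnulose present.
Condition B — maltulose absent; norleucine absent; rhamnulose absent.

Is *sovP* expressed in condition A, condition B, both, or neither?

Condition A:
Maltulose is present, so WexT is active.
Norleucine is absent, so WexN is active.
With repressor WexN bound, *pexQ* is not transcribed.
So PexQ is not produced.
BexG is produced constitutively and is active.
Rhamnulose is present, so WexJ is inactive.
Required activator WexJ is absent, so *sovP* is not transcribed.
→ *sovP* is OFF in A.
Condition B:
Maltulose is absent, so WexT is inactive.
Norleucine is absent, so WexN is active.
With repressor WexN bound, *pexQ* is not transcribed.
So PexQ is not produced.
BexG is produced constitutively and is active.
Rhamnulose is absent, so WexJ is active.
No repressor is bound and BexG and WexJ are active, so *sovP* is transcribed.
→ *sovP* is ON in B.

B only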